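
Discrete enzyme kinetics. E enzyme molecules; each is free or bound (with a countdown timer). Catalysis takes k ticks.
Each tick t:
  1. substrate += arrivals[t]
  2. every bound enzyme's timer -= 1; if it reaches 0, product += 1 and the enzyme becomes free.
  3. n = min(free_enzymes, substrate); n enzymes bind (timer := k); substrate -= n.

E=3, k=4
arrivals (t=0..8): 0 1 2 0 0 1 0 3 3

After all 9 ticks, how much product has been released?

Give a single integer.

t=0: arr=0 -> substrate=0 bound=0 product=0
t=1: arr=1 -> substrate=0 bound=1 product=0
t=2: arr=2 -> substrate=0 bound=3 product=0
t=3: arr=0 -> substrate=0 bound=3 product=0
t=4: arr=0 -> substrate=0 bound=3 product=0
t=5: arr=1 -> substrate=0 bound=3 product=1
t=6: arr=0 -> substrate=0 bound=1 product=3
t=7: arr=3 -> substrate=1 bound=3 product=3
t=8: arr=3 -> substrate=4 bound=3 product=3

Answer: 3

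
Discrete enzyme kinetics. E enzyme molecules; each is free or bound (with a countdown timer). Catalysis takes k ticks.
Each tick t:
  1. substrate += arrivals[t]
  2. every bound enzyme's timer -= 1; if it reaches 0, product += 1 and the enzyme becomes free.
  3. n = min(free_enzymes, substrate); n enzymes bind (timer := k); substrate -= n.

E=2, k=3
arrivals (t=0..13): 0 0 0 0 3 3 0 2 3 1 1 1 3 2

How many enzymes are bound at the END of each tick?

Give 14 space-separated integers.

Answer: 0 0 0 0 2 2 2 2 2 2 2 2 2 2

Derivation:
t=0: arr=0 -> substrate=0 bound=0 product=0
t=1: arr=0 -> substrate=0 bound=0 product=0
t=2: arr=0 -> substrate=0 bound=0 product=0
t=3: arr=0 -> substrate=0 bound=0 product=0
t=4: arr=3 -> substrate=1 bound=2 product=0
t=5: arr=3 -> substrate=4 bound=2 product=0
t=6: arr=0 -> substrate=4 bound=2 product=0
t=7: arr=2 -> substrate=4 bound=2 product=2
t=8: arr=3 -> substrate=7 bound=2 product=2
t=9: arr=1 -> substrate=8 bound=2 product=2
t=10: arr=1 -> substrate=7 bound=2 product=4
t=11: arr=1 -> substrate=8 bound=2 product=4
t=12: arr=3 -> substrate=11 bound=2 product=4
t=13: arr=2 -> substrate=11 bound=2 product=6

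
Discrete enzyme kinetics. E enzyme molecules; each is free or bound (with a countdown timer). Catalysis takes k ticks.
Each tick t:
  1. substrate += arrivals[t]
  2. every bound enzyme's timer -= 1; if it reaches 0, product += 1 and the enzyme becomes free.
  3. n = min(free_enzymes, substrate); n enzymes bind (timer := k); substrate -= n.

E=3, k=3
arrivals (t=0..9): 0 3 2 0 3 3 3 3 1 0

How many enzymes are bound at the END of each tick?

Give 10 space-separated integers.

t=0: arr=0 -> substrate=0 bound=0 product=0
t=1: arr=3 -> substrate=0 bound=3 product=0
t=2: arr=2 -> substrate=2 bound=3 product=0
t=3: arr=0 -> substrate=2 bound=3 product=0
t=4: arr=3 -> substrate=2 bound=3 product=3
t=5: arr=3 -> substrate=5 bound=3 product=3
t=6: arr=3 -> substrate=8 bound=3 product=3
t=7: arr=3 -> substrate=8 bound=3 product=6
t=8: arr=1 -> substrate=9 bound=3 product=6
t=9: arr=0 -> substrate=9 bound=3 product=6

Answer: 0 3 3 3 3 3 3 3 3 3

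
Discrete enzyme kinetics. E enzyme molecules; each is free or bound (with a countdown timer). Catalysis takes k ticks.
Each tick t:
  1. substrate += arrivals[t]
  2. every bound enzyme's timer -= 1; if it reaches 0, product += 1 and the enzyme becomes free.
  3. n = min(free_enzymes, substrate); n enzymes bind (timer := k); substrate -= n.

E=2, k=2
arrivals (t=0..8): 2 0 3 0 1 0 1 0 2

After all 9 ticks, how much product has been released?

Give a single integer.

t=0: arr=2 -> substrate=0 bound=2 product=0
t=1: arr=0 -> substrate=0 bound=2 product=0
t=2: arr=3 -> substrate=1 bound=2 product=2
t=3: arr=0 -> substrate=1 bound=2 product=2
t=4: arr=1 -> substrate=0 bound=2 product=4
t=5: arr=0 -> substrate=0 bound=2 product=4
t=6: arr=1 -> substrate=0 bound=1 product=6
t=7: arr=0 -> substrate=0 bound=1 product=6
t=8: arr=2 -> substrate=0 bound=2 product=7

Answer: 7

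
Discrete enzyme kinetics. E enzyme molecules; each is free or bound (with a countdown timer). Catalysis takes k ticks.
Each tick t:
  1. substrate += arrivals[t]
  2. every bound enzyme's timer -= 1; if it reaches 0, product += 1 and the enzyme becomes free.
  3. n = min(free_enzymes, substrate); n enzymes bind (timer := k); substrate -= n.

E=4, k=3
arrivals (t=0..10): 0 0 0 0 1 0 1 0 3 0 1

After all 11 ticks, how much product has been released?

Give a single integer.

t=0: arr=0 -> substrate=0 bound=0 product=0
t=1: arr=0 -> substrate=0 bound=0 product=0
t=2: arr=0 -> substrate=0 bound=0 product=0
t=3: arr=0 -> substrate=0 bound=0 product=0
t=4: arr=1 -> substrate=0 bound=1 product=0
t=5: arr=0 -> substrate=0 bound=1 product=0
t=6: arr=1 -> substrate=0 bound=2 product=0
t=7: arr=0 -> substrate=0 bound=1 product=1
t=8: arr=3 -> substrate=0 bound=4 product=1
t=9: arr=0 -> substrate=0 bound=3 product=2
t=10: arr=1 -> substrate=0 bound=4 product=2

Answer: 2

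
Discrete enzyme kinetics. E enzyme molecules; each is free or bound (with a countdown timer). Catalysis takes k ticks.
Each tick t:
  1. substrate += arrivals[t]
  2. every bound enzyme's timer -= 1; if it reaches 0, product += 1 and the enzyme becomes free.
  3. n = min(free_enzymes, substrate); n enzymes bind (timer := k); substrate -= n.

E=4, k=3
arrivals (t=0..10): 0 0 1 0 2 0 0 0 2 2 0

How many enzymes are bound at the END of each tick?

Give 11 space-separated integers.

Answer: 0 0 1 1 3 2 2 0 2 4 4

Derivation:
t=0: arr=0 -> substrate=0 bound=0 product=0
t=1: arr=0 -> substrate=0 bound=0 product=0
t=2: arr=1 -> substrate=0 bound=1 product=0
t=3: arr=0 -> substrate=0 bound=1 product=0
t=4: arr=2 -> substrate=0 bound=3 product=0
t=5: arr=0 -> substrate=0 bound=2 product=1
t=6: arr=0 -> substrate=0 bound=2 product=1
t=7: arr=0 -> substrate=0 bound=0 product=3
t=8: arr=2 -> substrate=0 bound=2 product=3
t=9: arr=2 -> substrate=0 bound=4 product=3
t=10: arr=0 -> substrate=0 bound=4 product=3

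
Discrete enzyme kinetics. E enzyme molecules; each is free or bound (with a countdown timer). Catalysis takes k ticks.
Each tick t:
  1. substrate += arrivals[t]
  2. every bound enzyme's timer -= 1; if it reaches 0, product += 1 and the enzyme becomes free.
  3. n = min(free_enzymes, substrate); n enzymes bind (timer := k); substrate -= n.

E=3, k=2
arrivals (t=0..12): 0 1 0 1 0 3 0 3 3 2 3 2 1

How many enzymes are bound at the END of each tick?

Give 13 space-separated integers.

Answer: 0 1 1 1 1 3 3 3 3 3 3 3 3

Derivation:
t=0: arr=0 -> substrate=0 bound=0 product=0
t=1: arr=1 -> substrate=0 bound=1 product=0
t=2: arr=0 -> substrate=0 bound=1 product=0
t=3: arr=1 -> substrate=0 bound=1 product=1
t=4: arr=0 -> substrate=0 bound=1 product=1
t=5: arr=3 -> substrate=0 bound=3 product=2
t=6: arr=0 -> substrate=0 bound=3 product=2
t=7: arr=3 -> substrate=0 bound=3 product=5
t=8: arr=3 -> substrate=3 bound=3 product=5
t=9: arr=2 -> substrate=2 bound=3 product=8
t=10: arr=3 -> substrate=5 bound=3 product=8
t=11: arr=2 -> substrate=4 bound=3 product=11
t=12: arr=1 -> substrate=5 bound=3 product=11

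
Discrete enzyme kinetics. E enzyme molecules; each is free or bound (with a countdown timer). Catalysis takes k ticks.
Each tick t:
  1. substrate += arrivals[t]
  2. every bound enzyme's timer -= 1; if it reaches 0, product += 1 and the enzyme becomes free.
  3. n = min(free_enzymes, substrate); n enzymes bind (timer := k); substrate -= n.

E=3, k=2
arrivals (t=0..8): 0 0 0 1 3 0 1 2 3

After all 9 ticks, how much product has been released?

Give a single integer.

Answer: 5

Derivation:
t=0: arr=0 -> substrate=0 bound=0 product=0
t=1: arr=0 -> substrate=0 bound=0 product=0
t=2: arr=0 -> substrate=0 bound=0 product=0
t=3: arr=1 -> substrate=0 bound=1 product=0
t=4: arr=3 -> substrate=1 bound=3 product=0
t=5: arr=0 -> substrate=0 bound=3 product=1
t=6: arr=1 -> substrate=0 bound=2 product=3
t=7: arr=2 -> substrate=0 bound=3 product=4
t=8: arr=3 -> substrate=2 bound=3 product=5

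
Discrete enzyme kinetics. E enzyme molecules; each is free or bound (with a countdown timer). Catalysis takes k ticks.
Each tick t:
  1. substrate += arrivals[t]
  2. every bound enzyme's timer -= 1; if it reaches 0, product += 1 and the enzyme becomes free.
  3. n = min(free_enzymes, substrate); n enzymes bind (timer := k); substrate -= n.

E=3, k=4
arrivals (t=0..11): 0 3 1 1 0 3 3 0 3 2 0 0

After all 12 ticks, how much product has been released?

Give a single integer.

t=0: arr=0 -> substrate=0 bound=0 product=0
t=1: arr=3 -> substrate=0 bound=3 product=0
t=2: arr=1 -> substrate=1 bound=3 product=0
t=3: arr=1 -> substrate=2 bound=3 product=0
t=4: arr=0 -> substrate=2 bound=3 product=0
t=5: arr=3 -> substrate=2 bound=3 product=3
t=6: arr=3 -> substrate=5 bound=3 product=3
t=7: arr=0 -> substrate=5 bound=3 product=3
t=8: arr=3 -> substrate=8 bound=3 product=3
t=9: arr=2 -> substrate=7 bound=3 product=6
t=10: arr=0 -> substrate=7 bound=3 product=6
t=11: arr=0 -> substrate=7 bound=3 product=6

Answer: 6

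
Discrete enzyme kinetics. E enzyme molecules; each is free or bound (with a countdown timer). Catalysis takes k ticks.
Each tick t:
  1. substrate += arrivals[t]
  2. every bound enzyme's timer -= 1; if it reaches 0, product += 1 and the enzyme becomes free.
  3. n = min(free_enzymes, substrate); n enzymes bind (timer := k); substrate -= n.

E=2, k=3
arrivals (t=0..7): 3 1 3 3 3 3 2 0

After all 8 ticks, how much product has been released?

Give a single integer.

Answer: 4

Derivation:
t=0: arr=3 -> substrate=1 bound=2 product=0
t=1: arr=1 -> substrate=2 bound=2 product=0
t=2: arr=3 -> substrate=5 bound=2 product=0
t=3: arr=3 -> substrate=6 bound=2 product=2
t=4: arr=3 -> substrate=9 bound=2 product=2
t=5: arr=3 -> substrate=12 bound=2 product=2
t=6: arr=2 -> substrate=12 bound=2 product=4
t=7: arr=0 -> substrate=12 bound=2 product=4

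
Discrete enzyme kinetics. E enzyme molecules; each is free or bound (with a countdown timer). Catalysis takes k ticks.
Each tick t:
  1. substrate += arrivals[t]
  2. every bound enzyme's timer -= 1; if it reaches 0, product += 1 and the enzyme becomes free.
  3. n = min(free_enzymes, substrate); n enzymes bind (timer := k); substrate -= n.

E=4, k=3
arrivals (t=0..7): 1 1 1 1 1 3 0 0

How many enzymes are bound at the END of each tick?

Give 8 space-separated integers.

t=0: arr=1 -> substrate=0 bound=1 product=0
t=1: arr=1 -> substrate=0 bound=2 product=0
t=2: arr=1 -> substrate=0 bound=3 product=0
t=3: arr=1 -> substrate=0 bound=3 product=1
t=4: arr=1 -> substrate=0 bound=3 product=2
t=5: arr=3 -> substrate=1 bound=4 product=3
t=6: arr=0 -> substrate=0 bound=4 product=4
t=7: arr=0 -> substrate=0 bound=3 product=5

Answer: 1 2 3 3 3 4 4 3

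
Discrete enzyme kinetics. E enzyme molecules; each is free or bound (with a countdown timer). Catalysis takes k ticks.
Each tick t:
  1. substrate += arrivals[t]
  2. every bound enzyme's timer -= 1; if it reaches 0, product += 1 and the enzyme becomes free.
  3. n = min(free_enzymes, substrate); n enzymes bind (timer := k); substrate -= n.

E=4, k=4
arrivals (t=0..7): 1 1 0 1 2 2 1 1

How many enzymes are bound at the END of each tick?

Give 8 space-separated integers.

Answer: 1 2 2 3 4 4 4 4

Derivation:
t=0: arr=1 -> substrate=0 bound=1 product=0
t=1: arr=1 -> substrate=0 bound=2 product=0
t=2: arr=0 -> substrate=0 bound=2 product=0
t=3: arr=1 -> substrate=0 bound=3 product=0
t=4: arr=2 -> substrate=0 bound=4 product=1
t=5: arr=2 -> substrate=1 bound=4 product=2
t=6: arr=1 -> substrate=2 bound=4 product=2
t=7: arr=1 -> substrate=2 bound=4 product=3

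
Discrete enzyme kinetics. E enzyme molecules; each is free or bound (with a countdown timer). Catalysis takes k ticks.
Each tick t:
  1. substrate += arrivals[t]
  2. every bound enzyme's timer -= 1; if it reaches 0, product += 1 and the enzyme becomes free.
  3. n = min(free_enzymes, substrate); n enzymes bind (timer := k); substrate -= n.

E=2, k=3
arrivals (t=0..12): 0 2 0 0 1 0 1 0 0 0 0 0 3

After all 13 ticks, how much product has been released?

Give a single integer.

t=0: arr=0 -> substrate=0 bound=0 product=0
t=1: arr=2 -> substrate=0 bound=2 product=0
t=2: arr=0 -> substrate=0 bound=2 product=0
t=3: arr=0 -> substrate=0 bound=2 product=0
t=4: arr=1 -> substrate=0 bound=1 product=2
t=5: arr=0 -> substrate=0 bound=1 product=2
t=6: arr=1 -> substrate=0 bound=2 product=2
t=7: arr=0 -> substrate=0 bound=1 product=3
t=8: arr=0 -> substrate=0 bound=1 product=3
t=9: arr=0 -> substrate=0 bound=0 product=4
t=10: arr=0 -> substrate=0 bound=0 product=4
t=11: arr=0 -> substrate=0 bound=0 product=4
t=12: arr=3 -> substrate=1 bound=2 product=4

Answer: 4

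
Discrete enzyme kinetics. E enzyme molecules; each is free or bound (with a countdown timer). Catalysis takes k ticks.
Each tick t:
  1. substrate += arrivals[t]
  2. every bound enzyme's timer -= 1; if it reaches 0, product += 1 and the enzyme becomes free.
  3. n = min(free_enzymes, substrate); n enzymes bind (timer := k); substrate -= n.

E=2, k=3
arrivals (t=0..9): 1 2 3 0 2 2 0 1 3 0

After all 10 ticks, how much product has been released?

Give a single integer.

t=0: arr=1 -> substrate=0 bound=1 product=0
t=1: arr=2 -> substrate=1 bound=2 product=0
t=2: arr=3 -> substrate=4 bound=2 product=0
t=3: arr=0 -> substrate=3 bound=2 product=1
t=4: arr=2 -> substrate=4 bound=2 product=2
t=5: arr=2 -> substrate=6 bound=2 product=2
t=6: arr=0 -> substrate=5 bound=2 product=3
t=7: arr=1 -> substrate=5 bound=2 product=4
t=8: arr=3 -> substrate=8 bound=2 product=4
t=9: arr=0 -> substrate=7 bound=2 product=5

Answer: 5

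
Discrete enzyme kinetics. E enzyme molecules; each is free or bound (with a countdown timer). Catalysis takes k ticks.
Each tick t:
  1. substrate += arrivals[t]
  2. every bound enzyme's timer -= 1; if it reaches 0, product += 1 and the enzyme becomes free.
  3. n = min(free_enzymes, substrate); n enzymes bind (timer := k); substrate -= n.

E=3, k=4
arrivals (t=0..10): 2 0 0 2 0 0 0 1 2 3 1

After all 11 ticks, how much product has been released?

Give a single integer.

Answer: 4

Derivation:
t=0: arr=2 -> substrate=0 bound=2 product=0
t=1: arr=0 -> substrate=0 bound=2 product=0
t=2: arr=0 -> substrate=0 bound=2 product=0
t=3: arr=2 -> substrate=1 bound=3 product=0
t=4: arr=0 -> substrate=0 bound=2 product=2
t=5: arr=0 -> substrate=0 bound=2 product=2
t=6: arr=0 -> substrate=0 bound=2 product=2
t=7: arr=1 -> substrate=0 bound=2 product=3
t=8: arr=2 -> substrate=0 bound=3 product=4
t=9: arr=3 -> substrate=3 bound=3 product=4
t=10: arr=1 -> substrate=4 bound=3 product=4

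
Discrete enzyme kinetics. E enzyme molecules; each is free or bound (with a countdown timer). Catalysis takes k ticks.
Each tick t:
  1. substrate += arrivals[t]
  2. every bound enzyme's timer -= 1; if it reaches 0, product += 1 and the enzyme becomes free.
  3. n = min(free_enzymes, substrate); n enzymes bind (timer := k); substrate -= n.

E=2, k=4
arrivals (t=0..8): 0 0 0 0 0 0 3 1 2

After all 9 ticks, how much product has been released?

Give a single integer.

Answer: 0

Derivation:
t=0: arr=0 -> substrate=0 bound=0 product=0
t=1: arr=0 -> substrate=0 bound=0 product=0
t=2: arr=0 -> substrate=0 bound=0 product=0
t=3: arr=0 -> substrate=0 bound=0 product=0
t=4: arr=0 -> substrate=0 bound=0 product=0
t=5: arr=0 -> substrate=0 bound=0 product=0
t=6: arr=3 -> substrate=1 bound=2 product=0
t=7: arr=1 -> substrate=2 bound=2 product=0
t=8: arr=2 -> substrate=4 bound=2 product=0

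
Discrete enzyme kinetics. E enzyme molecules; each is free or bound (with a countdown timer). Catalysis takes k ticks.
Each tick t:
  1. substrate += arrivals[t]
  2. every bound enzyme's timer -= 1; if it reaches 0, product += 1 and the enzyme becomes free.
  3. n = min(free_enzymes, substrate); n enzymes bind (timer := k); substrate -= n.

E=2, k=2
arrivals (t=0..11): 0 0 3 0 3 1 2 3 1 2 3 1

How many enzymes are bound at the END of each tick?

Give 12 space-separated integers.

Answer: 0 0 2 2 2 2 2 2 2 2 2 2

Derivation:
t=0: arr=0 -> substrate=0 bound=0 product=0
t=1: arr=0 -> substrate=0 bound=0 product=0
t=2: arr=3 -> substrate=1 bound=2 product=0
t=3: arr=0 -> substrate=1 bound=2 product=0
t=4: arr=3 -> substrate=2 bound=2 product=2
t=5: arr=1 -> substrate=3 bound=2 product=2
t=6: arr=2 -> substrate=3 bound=2 product=4
t=7: arr=3 -> substrate=6 bound=2 product=4
t=8: arr=1 -> substrate=5 bound=2 product=6
t=9: arr=2 -> substrate=7 bound=2 product=6
t=10: arr=3 -> substrate=8 bound=2 product=8
t=11: arr=1 -> substrate=9 bound=2 product=8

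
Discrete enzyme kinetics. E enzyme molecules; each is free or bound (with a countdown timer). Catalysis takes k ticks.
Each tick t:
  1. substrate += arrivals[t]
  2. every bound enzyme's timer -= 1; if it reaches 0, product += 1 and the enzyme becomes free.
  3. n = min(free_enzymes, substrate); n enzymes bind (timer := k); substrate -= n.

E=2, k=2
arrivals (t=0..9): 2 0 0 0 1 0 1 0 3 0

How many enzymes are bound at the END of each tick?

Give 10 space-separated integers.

Answer: 2 2 0 0 1 1 1 1 2 2

Derivation:
t=0: arr=2 -> substrate=0 bound=2 product=0
t=1: arr=0 -> substrate=0 bound=2 product=0
t=2: arr=0 -> substrate=0 bound=0 product=2
t=3: arr=0 -> substrate=0 bound=0 product=2
t=4: arr=1 -> substrate=0 bound=1 product=2
t=5: arr=0 -> substrate=0 bound=1 product=2
t=6: arr=1 -> substrate=0 bound=1 product=3
t=7: arr=0 -> substrate=0 bound=1 product=3
t=8: arr=3 -> substrate=1 bound=2 product=4
t=9: arr=0 -> substrate=1 bound=2 product=4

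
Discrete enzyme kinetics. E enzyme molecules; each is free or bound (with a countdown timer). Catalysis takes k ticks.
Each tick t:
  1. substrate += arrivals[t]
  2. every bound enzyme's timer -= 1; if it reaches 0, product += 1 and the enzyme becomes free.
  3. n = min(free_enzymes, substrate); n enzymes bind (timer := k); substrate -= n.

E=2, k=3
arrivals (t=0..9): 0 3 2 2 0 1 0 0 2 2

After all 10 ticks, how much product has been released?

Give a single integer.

Answer: 4

Derivation:
t=0: arr=0 -> substrate=0 bound=0 product=0
t=1: arr=3 -> substrate=1 bound=2 product=0
t=2: arr=2 -> substrate=3 bound=2 product=0
t=3: arr=2 -> substrate=5 bound=2 product=0
t=4: arr=0 -> substrate=3 bound=2 product=2
t=5: arr=1 -> substrate=4 bound=2 product=2
t=6: arr=0 -> substrate=4 bound=2 product=2
t=7: arr=0 -> substrate=2 bound=2 product=4
t=8: arr=2 -> substrate=4 bound=2 product=4
t=9: arr=2 -> substrate=6 bound=2 product=4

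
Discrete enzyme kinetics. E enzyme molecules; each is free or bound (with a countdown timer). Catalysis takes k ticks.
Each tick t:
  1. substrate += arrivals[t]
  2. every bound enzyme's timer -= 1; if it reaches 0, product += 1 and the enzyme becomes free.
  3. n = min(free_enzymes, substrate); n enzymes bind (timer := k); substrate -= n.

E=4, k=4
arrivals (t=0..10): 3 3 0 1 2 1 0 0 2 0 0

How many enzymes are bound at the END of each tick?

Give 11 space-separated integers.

Answer: 3 4 4 4 4 4 4 4 4 4 4

Derivation:
t=0: arr=3 -> substrate=0 bound=3 product=0
t=1: arr=3 -> substrate=2 bound=4 product=0
t=2: arr=0 -> substrate=2 bound=4 product=0
t=3: arr=1 -> substrate=3 bound=4 product=0
t=4: arr=2 -> substrate=2 bound=4 product=3
t=5: arr=1 -> substrate=2 bound=4 product=4
t=6: arr=0 -> substrate=2 bound=4 product=4
t=7: arr=0 -> substrate=2 bound=4 product=4
t=8: arr=2 -> substrate=1 bound=4 product=7
t=9: arr=0 -> substrate=0 bound=4 product=8
t=10: arr=0 -> substrate=0 bound=4 product=8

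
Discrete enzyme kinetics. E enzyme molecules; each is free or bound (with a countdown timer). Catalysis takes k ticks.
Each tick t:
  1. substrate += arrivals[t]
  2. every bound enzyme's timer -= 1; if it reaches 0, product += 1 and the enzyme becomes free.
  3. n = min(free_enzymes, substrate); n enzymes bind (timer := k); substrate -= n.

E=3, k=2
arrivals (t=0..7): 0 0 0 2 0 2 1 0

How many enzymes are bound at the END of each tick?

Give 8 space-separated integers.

t=0: arr=0 -> substrate=0 bound=0 product=0
t=1: arr=0 -> substrate=0 bound=0 product=0
t=2: arr=0 -> substrate=0 bound=0 product=0
t=3: arr=2 -> substrate=0 bound=2 product=0
t=4: arr=0 -> substrate=0 bound=2 product=0
t=5: arr=2 -> substrate=0 bound=2 product=2
t=6: arr=1 -> substrate=0 bound=3 product=2
t=7: arr=0 -> substrate=0 bound=1 product=4

Answer: 0 0 0 2 2 2 3 1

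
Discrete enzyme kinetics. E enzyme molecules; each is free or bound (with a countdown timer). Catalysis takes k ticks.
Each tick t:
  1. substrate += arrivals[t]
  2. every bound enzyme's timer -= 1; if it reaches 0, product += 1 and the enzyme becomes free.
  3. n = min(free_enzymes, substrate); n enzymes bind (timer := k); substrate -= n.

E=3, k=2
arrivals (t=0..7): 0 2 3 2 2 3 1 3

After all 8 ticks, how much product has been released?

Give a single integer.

Answer: 8

Derivation:
t=0: arr=0 -> substrate=0 bound=0 product=0
t=1: arr=2 -> substrate=0 bound=2 product=0
t=2: arr=3 -> substrate=2 bound=3 product=0
t=3: arr=2 -> substrate=2 bound=3 product=2
t=4: arr=2 -> substrate=3 bound=3 product=3
t=5: arr=3 -> substrate=4 bound=3 product=5
t=6: arr=1 -> substrate=4 bound=3 product=6
t=7: arr=3 -> substrate=5 bound=3 product=8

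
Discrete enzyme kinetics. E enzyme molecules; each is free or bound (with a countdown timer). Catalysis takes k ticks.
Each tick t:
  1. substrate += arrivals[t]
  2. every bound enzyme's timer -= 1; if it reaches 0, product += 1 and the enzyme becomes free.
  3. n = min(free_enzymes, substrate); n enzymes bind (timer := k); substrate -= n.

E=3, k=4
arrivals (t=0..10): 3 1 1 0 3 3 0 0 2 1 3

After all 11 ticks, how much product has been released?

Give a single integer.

t=0: arr=3 -> substrate=0 bound=3 product=0
t=1: arr=1 -> substrate=1 bound=3 product=0
t=2: arr=1 -> substrate=2 bound=3 product=0
t=3: arr=0 -> substrate=2 bound=3 product=0
t=4: arr=3 -> substrate=2 bound=3 product=3
t=5: arr=3 -> substrate=5 bound=3 product=3
t=6: arr=0 -> substrate=5 bound=3 product=3
t=7: arr=0 -> substrate=5 bound=3 product=3
t=8: arr=2 -> substrate=4 bound=3 product=6
t=9: arr=1 -> substrate=5 bound=3 product=6
t=10: arr=3 -> substrate=8 bound=3 product=6

Answer: 6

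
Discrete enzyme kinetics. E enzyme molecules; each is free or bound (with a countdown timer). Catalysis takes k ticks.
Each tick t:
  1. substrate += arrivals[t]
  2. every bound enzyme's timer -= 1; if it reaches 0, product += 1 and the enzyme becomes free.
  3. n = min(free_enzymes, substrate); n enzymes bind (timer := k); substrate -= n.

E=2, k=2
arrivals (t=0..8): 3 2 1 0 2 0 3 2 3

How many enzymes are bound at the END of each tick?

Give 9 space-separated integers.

t=0: arr=3 -> substrate=1 bound=2 product=0
t=1: arr=2 -> substrate=3 bound=2 product=0
t=2: arr=1 -> substrate=2 bound=2 product=2
t=3: arr=0 -> substrate=2 bound=2 product=2
t=4: arr=2 -> substrate=2 bound=2 product=4
t=5: arr=0 -> substrate=2 bound=2 product=4
t=6: arr=3 -> substrate=3 bound=2 product=6
t=7: arr=2 -> substrate=5 bound=2 product=6
t=8: arr=3 -> substrate=6 bound=2 product=8

Answer: 2 2 2 2 2 2 2 2 2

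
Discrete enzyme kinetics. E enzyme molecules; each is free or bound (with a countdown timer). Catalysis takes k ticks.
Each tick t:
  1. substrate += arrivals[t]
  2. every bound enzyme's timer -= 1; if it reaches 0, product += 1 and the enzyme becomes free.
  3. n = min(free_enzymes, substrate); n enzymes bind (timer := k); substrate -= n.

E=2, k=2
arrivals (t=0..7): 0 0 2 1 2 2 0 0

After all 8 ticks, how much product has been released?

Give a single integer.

t=0: arr=0 -> substrate=0 bound=0 product=0
t=1: arr=0 -> substrate=0 bound=0 product=0
t=2: arr=2 -> substrate=0 bound=2 product=0
t=3: arr=1 -> substrate=1 bound=2 product=0
t=4: arr=2 -> substrate=1 bound=2 product=2
t=5: arr=2 -> substrate=3 bound=2 product=2
t=6: arr=0 -> substrate=1 bound=2 product=4
t=7: arr=0 -> substrate=1 bound=2 product=4

Answer: 4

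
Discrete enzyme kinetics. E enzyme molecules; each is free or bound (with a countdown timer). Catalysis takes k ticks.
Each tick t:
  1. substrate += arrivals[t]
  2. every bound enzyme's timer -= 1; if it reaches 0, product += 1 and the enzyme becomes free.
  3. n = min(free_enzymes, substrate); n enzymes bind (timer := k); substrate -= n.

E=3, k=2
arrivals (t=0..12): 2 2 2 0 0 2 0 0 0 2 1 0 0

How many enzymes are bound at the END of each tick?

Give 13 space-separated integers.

Answer: 2 3 3 3 1 2 2 0 0 2 3 1 0

Derivation:
t=0: arr=2 -> substrate=0 bound=2 product=0
t=1: arr=2 -> substrate=1 bound=3 product=0
t=2: arr=2 -> substrate=1 bound=3 product=2
t=3: arr=0 -> substrate=0 bound=3 product=3
t=4: arr=0 -> substrate=0 bound=1 product=5
t=5: arr=2 -> substrate=0 bound=2 product=6
t=6: arr=0 -> substrate=0 bound=2 product=6
t=7: arr=0 -> substrate=0 bound=0 product=8
t=8: arr=0 -> substrate=0 bound=0 product=8
t=9: arr=2 -> substrate=0 bound=2 product=8
t=10: arr=1 -> substrate=0 bound=3 product=8
t=11: arr=0 -> substrate=0 bound=1 product=10
t=12: arr=0 -> substrate=0 bound=0 product=11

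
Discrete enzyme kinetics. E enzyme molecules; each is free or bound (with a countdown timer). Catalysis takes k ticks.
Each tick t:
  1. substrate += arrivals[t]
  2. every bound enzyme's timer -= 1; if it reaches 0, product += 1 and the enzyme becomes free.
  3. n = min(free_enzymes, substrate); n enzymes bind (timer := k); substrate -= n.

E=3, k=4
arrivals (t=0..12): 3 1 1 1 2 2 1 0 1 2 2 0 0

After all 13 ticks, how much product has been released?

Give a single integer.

Answer: 9

Derivation:
t=0: arr=3 -> substrate=0 bound=3 product=0
t=1: arr=1 -> substrate=1 bound=3 product=0
t=2: arr=1 -> substrate=2 bound=3 product=0
t=3: arr=1 -> substrate=3 bound=3 product=0
t=4: arr=2 -> substrate=2 bound=3 product=3
t=5: arr=2 -> substrate=4 bound=3 product=3
t=6: arr=1 -> substrate=5 bound=3 product=3
t=7: arr=0 -> substrate=5 bound=3 product=3
t=8: arr=1 -> substrate=3 bound=3 product=6
t=9: arr=2 -> substrate=5 bound=3 product=6
t=10: arr=2 -> substrate=7 bound=3 product=6
t=11: arr=0 -> substrate=7 bound=3 product=6
t=12: arr=0 -> substrate=4 bound=3 product=9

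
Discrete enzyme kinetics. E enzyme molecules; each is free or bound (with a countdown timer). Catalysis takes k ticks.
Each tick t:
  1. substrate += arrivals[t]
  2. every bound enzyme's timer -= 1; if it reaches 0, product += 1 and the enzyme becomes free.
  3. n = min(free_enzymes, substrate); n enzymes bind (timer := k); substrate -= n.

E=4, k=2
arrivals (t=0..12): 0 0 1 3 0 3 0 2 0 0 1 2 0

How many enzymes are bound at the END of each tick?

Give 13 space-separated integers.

Answer: 0 0 1 4 3 3 3 2 2 0 1 3 2

Derivation:
t=0: arr=0 -> substrate=0 bound=0 product=0
t=1: arr=0 -> substrate=0 bound=0 product=0
t=2: arr=1 -> substrate=0 bound=1 product=0
t=3: arr=3 -> substrate=0 bound=4 product=0
t=4: arr=0 -> substrate=0 bound=3 product=1
t=5: arr=3 -> substrate=0 bound=3 product=4
t=6: arr=0 -> substrate=0 bound=3 product=4
t=7: arr=2 -> substrate=0 bound=2 product=7
t=8: arr=0 -> substrate=0 bound=2 product=7
t=9: arr=0 -> substrate=0 bound=0 product=9
t=10: arr=1 -> substrate=0 bound=1 product=9
t=11: arr=2 -> substrate=0 bound=3 product=9
t=12: arr=0 -> substrate=0 bound=2 product=10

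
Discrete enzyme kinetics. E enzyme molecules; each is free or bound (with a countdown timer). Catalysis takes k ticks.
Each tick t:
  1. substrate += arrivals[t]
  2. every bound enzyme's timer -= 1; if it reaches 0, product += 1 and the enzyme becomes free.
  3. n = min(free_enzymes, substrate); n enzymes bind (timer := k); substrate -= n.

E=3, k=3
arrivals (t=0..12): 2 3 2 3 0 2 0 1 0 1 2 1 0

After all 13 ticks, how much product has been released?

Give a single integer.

Answer: 11

Derivation:
t=0: arr=2 -> substrate=0 bound=2 product=0
t=1: arr=3 -> substrate=2 bound=3 product=0
t=2: arr=2 -> substrate=4 bound=3 product=0
t=3: arr=3 -> substrate=5 bound=3 product=2
t=4: arr=0 -> substrate=4 bound=3 product=3
t=5: arr=2 -> substrate=6 bound=3 product=3
t=6: arr=0 -> substrate=4 bound=3 product=5
t=7: arr=1 -> substrate=4 bound=3 product=6
t=8: arr=0 -> substrate=4 bound=3 product=6
t=9: arr=1 -> substrate=3 bound=3 product=8
t=10: arr=2 -> substrate=4 bound=3 product=9
t=11: arr=1 -> substrate=5 bound=3 product=9
t=12: arr=0 -> substrate=3 bound=3 product=11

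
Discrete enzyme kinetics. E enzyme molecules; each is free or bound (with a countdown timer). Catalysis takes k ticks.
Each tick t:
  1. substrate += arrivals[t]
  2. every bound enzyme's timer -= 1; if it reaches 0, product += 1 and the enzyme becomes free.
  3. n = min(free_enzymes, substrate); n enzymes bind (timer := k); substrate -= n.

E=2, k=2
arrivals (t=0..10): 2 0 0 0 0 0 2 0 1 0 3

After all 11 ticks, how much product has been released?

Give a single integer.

Answer: 5

Derivation:
t=0: arr=2 -> substrate=0 bound=2 product=0
t=1: arr=0 -> substrate=0 bound=2 product=0
t=2: arr=0 -> substrate=0 bound=0 product=2
t=3: arr=0 -> substrate=0 bound=0 product=2
t=4: arr=0 -> substrate=0 bound=0 product=2
t=5: arr=0 -> substrate=0 bound=0 product=2
t=6: arr=2 -> substrate=0 bound=2 product=2
t=7: arr=0 -> substrate=0 bound=2 product=2
t=8: arr=1 -> substrate=0 bound=1 product=4
t=9: arr=0 -> substrate=0 bound=1 product=4
t=10: arr=3 -> substrate=1 bound=2 product=5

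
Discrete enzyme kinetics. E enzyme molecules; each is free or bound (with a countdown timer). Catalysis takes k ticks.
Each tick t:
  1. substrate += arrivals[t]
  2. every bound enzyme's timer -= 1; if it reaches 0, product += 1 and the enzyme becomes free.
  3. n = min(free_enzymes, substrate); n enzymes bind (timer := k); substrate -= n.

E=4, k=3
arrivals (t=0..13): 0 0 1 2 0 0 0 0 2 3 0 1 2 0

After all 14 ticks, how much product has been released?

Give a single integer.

t=0: arr=0 -> substrate=0 bound=0 product=0
t=1: arr=0 -> substrate=0 bound=0 product=0
t=2: arr=1 -> substrate=0 bound=1 product=0
t=3: arr=2 -> substrate=0 bound=3 product=0
t=4: arr=0 -> substrate=0 bound=3 product=0
t=5: arr=0 -> substrate=0 bound=2 product=1
t=6: arr=0 -> substrate=0 bound=0 product=3
t=7: arr=0 -> substrate=0 bound=0 product=3
t=8: arr=2 -> substrate=0 bound=2 product=3
t=9: arr=3 -> substrate=1 bound=4 product=3
t=10: arr=0 -> substrate=1 bound=4 product=3
t=11: arr=1 -> substrate=0 bound=4 product=5
t=12: arr=2 -> substrate=0 bound=4 product=7
t=13: arr=0 -> substrate=0 bound=4 product=7

Answer: 7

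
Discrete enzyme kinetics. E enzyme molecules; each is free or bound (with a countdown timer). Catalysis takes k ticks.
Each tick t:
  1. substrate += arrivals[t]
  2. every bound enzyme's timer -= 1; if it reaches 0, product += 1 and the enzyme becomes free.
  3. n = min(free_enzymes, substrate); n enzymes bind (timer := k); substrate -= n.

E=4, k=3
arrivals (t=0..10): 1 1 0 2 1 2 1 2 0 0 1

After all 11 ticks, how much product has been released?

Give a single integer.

t=0: arr=1 -> substrate=0 bound=1 product=0
t=1: arr=1 -> substrate=0 bound=2 product=0
t=2: arr=0 -> substrate=0 bound=2 product=0
t=3: arr=2 -> substrate=0 bound=3 product=1
t=4: arr=1 -> substrate=0 bound=3 product=2
t=5: arr=2 -> substrate=1 bound=4 product=2
t=6: arr=1 -> substrate=0 bound=4 product=4
t=7: arr=2 -> substrate=1 bound=4 product=5
t=8: arr=0 -> substrate=0 bound=4 product=6
t=9: arr=0 -> substrate=0 bound=2 product=8
t=10: arr=1 -> substrate=0 bound=2 product=9

Answer: 9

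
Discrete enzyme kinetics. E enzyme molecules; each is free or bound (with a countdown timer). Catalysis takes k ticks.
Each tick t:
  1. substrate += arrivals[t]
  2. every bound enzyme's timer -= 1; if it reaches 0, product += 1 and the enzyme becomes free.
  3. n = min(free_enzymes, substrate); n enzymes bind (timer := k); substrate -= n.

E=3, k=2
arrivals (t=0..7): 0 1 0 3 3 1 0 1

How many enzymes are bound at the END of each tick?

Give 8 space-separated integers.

t=0: arr=0 -> substrate=0 bound=0 product=0
t=1: arr=1 -> substrate=0 bound=1 product=0
t=2: arr=0 -> substrate=0 bound=1 product=0
t=3: arr=3 -> substrate=0 bound=3 product=1
t=4: arr=3 -> substrate=3 bound=3 product=1
t=5: arr=1 -> substrate=1 bound=3 product=4
t=6: arr=0 -> substrate=1 bound=3 product=4
t=7: arr=1 -> substrate=0 bound=2 product=7

Answer: 0 1 1 3 3 3 3 2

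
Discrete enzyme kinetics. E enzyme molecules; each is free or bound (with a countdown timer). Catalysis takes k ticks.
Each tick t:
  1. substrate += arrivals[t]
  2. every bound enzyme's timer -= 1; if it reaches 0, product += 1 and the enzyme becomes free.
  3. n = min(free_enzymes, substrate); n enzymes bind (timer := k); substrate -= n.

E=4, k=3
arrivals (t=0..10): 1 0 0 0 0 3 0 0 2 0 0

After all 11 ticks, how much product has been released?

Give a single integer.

Answer: 4

Derivation:
t=0: arr=1 -> substrate=0 bound=1 product=0
t=1: arr=0 -> substrate=0 bound=1 product=0
t=2: arr=0 -> substrate=0 bound=1 product=0
t=3: arr=0 -> substrate=0 bound=0 product=1
t=4: arr=0 -> substrate=0 bound=0 product=1
t=5: arr=3 -> substrate=0 bound=3 product=1
t=6: arr=0 -> substrate=0 bound=3 product=1
t=7: arr=0 -> substrate=0 bound=3 product=1
t=8: arr=2 -> substrate=0 bound=2 product=4
t=9: arr=0 -> substrate=0 bound=2 product=4
t=10: arr=0 -> substrate=0 bound=2 product=4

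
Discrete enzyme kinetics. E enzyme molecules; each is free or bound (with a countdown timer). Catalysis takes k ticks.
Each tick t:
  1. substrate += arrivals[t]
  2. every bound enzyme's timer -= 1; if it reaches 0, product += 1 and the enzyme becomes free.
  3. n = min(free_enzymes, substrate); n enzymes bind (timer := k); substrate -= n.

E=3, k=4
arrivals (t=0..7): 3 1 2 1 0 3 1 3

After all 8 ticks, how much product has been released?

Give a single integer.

Answer: 3

Derivation:
t=0: arr=3 -> substrate=0 bound=3 product=0
t=1: arr=1 -> substrate=1 bound=3 product=0
t=2: arr=2 -> substrate=3 bound=3 product=0
t=3: arr=1 -> substrate=4 bound=3 product=0
t=4: arr=0 -> substrate=1 bound=3 product=3
t=5: arr=3 -> substrate=4 bound=3 product=3
t=6: arr=1 -> substrate=5 bound=3 product=3
t=7: arr=3 -> substrate=8 bound=3 product=3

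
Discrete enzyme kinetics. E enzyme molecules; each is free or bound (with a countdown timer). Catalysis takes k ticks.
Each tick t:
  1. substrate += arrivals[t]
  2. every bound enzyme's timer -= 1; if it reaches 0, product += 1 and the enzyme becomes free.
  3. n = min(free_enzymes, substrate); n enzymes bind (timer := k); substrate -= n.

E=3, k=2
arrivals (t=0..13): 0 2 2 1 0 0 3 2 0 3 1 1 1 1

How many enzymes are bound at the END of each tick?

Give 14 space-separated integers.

t=0: arr=0 -> substrate=0 bound=0 product=0
t=1: arr=2 -> substrate=0 bound=2 product=0
t=2: arr=2 -> substrate=1 bound=3 product=0
t=3: arr=1 -> substrate=0 bound=3 product=2
t=4: arr=0 -> substrate=0 bound=2 product=3
t=5: arr=0 -> substrate=0 bound=0 product=5
t=6: arr=3 -> substrate=0 bound=3 product=5
t=7: arr=2 -> substrate=2 bound=3 product=5
t=8: arr=0 -> substrate=0 bound=2 product=8
t=9: arr=3 -> substrate=2 bound=3 product=8
t=10: arr=1 -> substrate=1 bound=3 product=10
t=11: arr=1 -> substrate=1 bound=3 product=11
t=12: arr=1 -> substrate=0 bound=3 product=13
t=13: arr=1 -> substrate=0 bound=3 product=14

Answer: 0 2 3 3 2 0 3 3 2 3 3 3 3 3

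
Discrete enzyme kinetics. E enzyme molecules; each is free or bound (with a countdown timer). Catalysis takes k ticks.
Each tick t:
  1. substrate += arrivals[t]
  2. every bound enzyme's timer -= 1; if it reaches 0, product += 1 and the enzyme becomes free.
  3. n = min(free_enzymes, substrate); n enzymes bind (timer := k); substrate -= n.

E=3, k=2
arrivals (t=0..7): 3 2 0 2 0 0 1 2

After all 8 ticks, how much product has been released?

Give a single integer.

Answer: 7

Derivation:
t=0: arr=3 -> substrate=0 bound=3 product=0
t=1: arr=2 -> substrate=2 bound=3 product=0
t=2: arr=0 -> substrate=0 bound=2 product=3
t=3: arr=2 -> substrate=1 bound=3 product=3
t=4: arr=0 -> substrate=0 bound=2 product=5
t=5: arr=0 -> substrate=0 bound=1 product=6
t=6: arr=1 -> substrate=0 bound=1 product=7
t=7: arr=2 -> substrate=0 bound=3 product=7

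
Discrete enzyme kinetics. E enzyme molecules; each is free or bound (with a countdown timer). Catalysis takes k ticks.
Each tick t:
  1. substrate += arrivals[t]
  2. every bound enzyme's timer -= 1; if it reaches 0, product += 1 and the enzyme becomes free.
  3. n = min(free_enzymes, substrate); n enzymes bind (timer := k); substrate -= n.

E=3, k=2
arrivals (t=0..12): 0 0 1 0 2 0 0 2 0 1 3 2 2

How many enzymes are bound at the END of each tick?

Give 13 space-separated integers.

t=0: arr=0 -> substrate=0 bound=0 product=0
t=1: arr=0 -> substrate=0 bound=0 product=0
t=2: arr=1 -> substrate=0 bound=1 product=0
t=3: arr=0 -> substrate=0 bound=1 product=0
t=4: arr=2 -> substrate=0 bound=2 product=1
t=5: arr=0 -> substrate=0 bound=2 product=1
t=6: arr=0 -> substrate=0 bound=0 product=3
t=7: arr=2 -> substrate=0 bound=2 product=3
t=8: arr=0 -> substrate=0 bound=2 product=3
t=9: arr=1 -> substrate=0 bound=1 product=5
t=10: arr=3 -> substrate=1 bound=3 product=5
t=11: arr=2 -> substrate=2 bound=3 product=6
t=12: arr=2 -> substrate=2 bound=3 product=8

Answer: 0 0 1 1 2 2 0 2 2 1 3 3 3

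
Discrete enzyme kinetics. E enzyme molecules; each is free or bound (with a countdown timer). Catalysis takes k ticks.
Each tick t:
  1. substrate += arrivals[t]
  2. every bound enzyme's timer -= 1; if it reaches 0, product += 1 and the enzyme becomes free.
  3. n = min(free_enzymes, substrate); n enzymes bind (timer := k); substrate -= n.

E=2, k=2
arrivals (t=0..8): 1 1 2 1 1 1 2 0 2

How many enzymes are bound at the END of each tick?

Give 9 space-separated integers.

Answer: 1 2 2 2 2 2 2 2 2

Derivation:
t=0: arr=1 -> substrate=0 bound=1 product=0
t=1: arr=1 -> substrate=0 bound=2 product=0
t=2: arr=2 -> substrate=1 bound=2 product=1
t=3: arr=1 -> substrate=1 bound=2 product=2
t=4: arr=1 -> substrate=1 bound=2 product=3
t=5: arr=1 -> substrate=1 bound=2 product=4
t=6: arr=2 -> substrate=2 bound=2 product=5
t=7: arr=0 -> substrate=1 bound=2 product=6
t=8: arr=2 -> substrate=2 bound=2 product=7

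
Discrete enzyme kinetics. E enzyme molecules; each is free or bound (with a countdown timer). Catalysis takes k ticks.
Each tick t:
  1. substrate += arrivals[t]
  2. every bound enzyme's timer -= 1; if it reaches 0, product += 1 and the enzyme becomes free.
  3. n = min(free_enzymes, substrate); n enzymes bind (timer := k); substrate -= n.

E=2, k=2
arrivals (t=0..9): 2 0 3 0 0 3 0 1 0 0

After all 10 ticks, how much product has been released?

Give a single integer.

Answer: 8

Derivation:
t=0: arr=2 -> substrate=0 bound=2 product=0
t=1: arr=0 -> substrate=0 bound=2 product=0
t=2: arr=3 -> substrate=1 bound=2 product=2
t=3: arr=0 -> substrate=1 bound=2 product=2
t=4: arr=0 -> substrate=0 bound=1 product=4
t=5: arr=3 -> substrate=2 bound=2 product=4
t=6: arr=0 -> substrate=1 bound=2 product=5
t=7: arr=1 -> substrate=1 bound=2 product=6
t=8: arr=0 -> substrate=0 bound=2 product=7
t=9: arr=0 -> substrate=0 bound=1 product=8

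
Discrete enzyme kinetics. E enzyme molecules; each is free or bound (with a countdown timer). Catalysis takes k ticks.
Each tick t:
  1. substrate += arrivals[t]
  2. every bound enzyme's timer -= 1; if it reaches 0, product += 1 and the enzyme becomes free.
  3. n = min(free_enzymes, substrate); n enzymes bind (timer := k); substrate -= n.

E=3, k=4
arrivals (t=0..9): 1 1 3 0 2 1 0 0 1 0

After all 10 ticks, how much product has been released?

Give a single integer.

t=0: arr=1 -> substrate=0 bound=1 product=0
t=1: arr=1 -> substrate=0 bound=2 product=0
t=2: arr=3 -> substrate=2 bound=3 product=0
t=3: arr=0 -> substrate=2 bound=3 product=0
t=4: arr=2 -> substrate=3 bound=3 product=1
t=5: arr=1 -> substrate=3 bound=3 product=2
t=6: arr=0 -> substrate=2 bound=3 product=3
t=7: arr=0 -> substrate=2 bound=3 product=3
t=8: arr=1 -> substrate=2 bound=3 product=4
t=9: arr=0 -> substrate=1 bound=3 product=5

Answer: 5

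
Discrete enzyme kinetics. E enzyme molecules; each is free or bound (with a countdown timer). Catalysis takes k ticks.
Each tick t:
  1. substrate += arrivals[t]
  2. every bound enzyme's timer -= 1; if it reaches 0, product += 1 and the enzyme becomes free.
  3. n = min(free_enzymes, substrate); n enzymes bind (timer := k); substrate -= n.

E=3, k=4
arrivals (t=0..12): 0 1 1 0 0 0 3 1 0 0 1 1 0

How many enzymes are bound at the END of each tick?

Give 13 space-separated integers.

Answer: 0 1 2 2 2 1 3 3 3 3 2 3 3

Derivation:
t=0: arr=0 -> substrate=0 bound=0 product=0
t=1: arr=1 -> substrate=0 bound=1 product=0
t=2: arr=1 -> substrate=0 bound=2 product=0
t=3: arr=0 -> substrate=0 bound=2 product=0
t=4: arr=0 -> substrate=0 bound=2 product=0
t=5: arr=0 -> substrate=0 bound=1 product=1
t=6: arr=3 -> substrate=0 bound=3 product=2
t=7: arr=1 -> substrate=1 bound=3 product=2
t=8: arr=0 -> substrate=1 bound=3 product=2
t=9: arr=0 -> substrate=1 bound=3 product=2
t=10: arr=1 -> substrate=0 bound=2 product=5
t=11: arr=1 -> substrate=0 bound=3 product=5
t=12: arr=0 -> substrate=0 bound=3 product=5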